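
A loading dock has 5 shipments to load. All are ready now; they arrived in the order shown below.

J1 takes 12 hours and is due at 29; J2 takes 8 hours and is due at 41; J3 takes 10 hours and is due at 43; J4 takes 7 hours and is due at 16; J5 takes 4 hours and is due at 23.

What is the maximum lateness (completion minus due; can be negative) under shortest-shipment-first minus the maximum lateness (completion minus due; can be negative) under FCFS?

SPT (increasing processing time): J5 J4 J2 J3 J1.
J5: 0→4, due 23, lateness -19
J4: 4→11, due 16, lateness -5
J2: 11→19, due 41, lateness -22
J3: 19→29, due 43, lateness -14
J1: 29→41, due 29, lateness 12
Maximum = 12.
FIFO (arrival order): J1 J2 J3 J4 J5.
J1: 0→12, due 29, lateness -17
J2: 12→20, due 41, lateness -21
J3: 20→30, due 43, lateness -13
J4: 30→37, due 16, lateness 21
J5: 37→41, due 23, lateness 18
Maximum = 21.
Difference = 12 − 21 = -9.

-9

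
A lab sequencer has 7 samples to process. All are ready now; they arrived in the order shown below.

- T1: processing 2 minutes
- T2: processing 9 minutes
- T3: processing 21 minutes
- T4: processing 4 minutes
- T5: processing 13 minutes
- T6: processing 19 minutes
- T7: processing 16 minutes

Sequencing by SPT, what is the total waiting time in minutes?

158

SPT (increasing processing time): T1 T4 T2 T5 T7 T6 T3.
T1: waits 0, runs 0→2
T4: waits 2, runs 2→6
T2: waits 6, runs 6→15
T5: waits 15, runs 15→28
T7: waits 28, runs 28→44
T6: waits 44, runs 44→63
T3: waits 63, runs 63→84
Sum = 0+2+6+15+28+44+63 = 158.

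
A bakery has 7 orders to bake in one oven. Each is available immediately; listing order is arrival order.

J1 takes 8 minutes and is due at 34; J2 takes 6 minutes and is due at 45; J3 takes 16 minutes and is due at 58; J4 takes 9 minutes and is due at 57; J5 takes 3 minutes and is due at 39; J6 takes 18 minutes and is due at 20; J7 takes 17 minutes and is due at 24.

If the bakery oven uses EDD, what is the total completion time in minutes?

EDD (increasing due date): J6 J7 J1 J5 J2 J4 J3.
J6: 0→18
J7: 18→35
J1: 35→43
J5: 43→46
J2: 46→52
J4: 52→61
J3: 61→77
Sum = 18+35+43+46+52+61+77 = 332.

332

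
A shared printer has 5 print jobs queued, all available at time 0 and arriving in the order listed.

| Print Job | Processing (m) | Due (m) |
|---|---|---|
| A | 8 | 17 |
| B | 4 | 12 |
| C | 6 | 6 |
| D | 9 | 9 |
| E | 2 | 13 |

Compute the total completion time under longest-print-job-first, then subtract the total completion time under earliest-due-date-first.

15

LPT (decreasing processing time): D A C B E.
D: 0→9
A: 9→17
C: 17→23
B: 23→27
E: 27→29
Sum = 9+17+23+27+29 = 105.
EDD (increasing due date): C D B E A.
C: 0→6
D: 6→15
B: 15→19
E: 19→21
A: 21→29
Sum = 6+15+19+21+29 = 90.
Difference = 105 − 90 = 15.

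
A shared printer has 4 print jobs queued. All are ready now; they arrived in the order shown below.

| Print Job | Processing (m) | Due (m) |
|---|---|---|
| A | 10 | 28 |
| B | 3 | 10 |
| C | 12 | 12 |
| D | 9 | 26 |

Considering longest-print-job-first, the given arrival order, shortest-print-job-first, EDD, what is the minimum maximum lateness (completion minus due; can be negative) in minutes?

LPT (decreasing processing time): C A D B.
C: 0→12, due 12, lateness 0
A: 12→22, due 28, lateness -6
D: 22→31, due 26, lateness 5
B: 31→34, due 10, lateness 24
Maximum = 24.
FIFO (arrival order): A B C D.
A: 0→10, due 28, lateness -18
B: 10→13, due 10, lateness 3
C: 13→25, due 12, lateness 13
D: 25→34, due 26, lateness 8
Maximum = 13.
SPT (increasing processing time): B D A C.
B: 0→3, due 10, lateness -7
D: 3→12, due 26, lateness -14
A: 12→22, due 28, lateness -6
C: 22→34, due 12, lateness 22
Maximum = 22.
EDD (increasing due date): B C D A.
B: 0→3, due 10, lateness -7
C: 3→15, due 12, lateness 3
D: 15→24, due 26, lateness -2
A: 24→34, due 28, lateness 6
Maximum = 6.
LPT 24, FIFO 13, SPT 22, EDD 6 → minimum 6.

6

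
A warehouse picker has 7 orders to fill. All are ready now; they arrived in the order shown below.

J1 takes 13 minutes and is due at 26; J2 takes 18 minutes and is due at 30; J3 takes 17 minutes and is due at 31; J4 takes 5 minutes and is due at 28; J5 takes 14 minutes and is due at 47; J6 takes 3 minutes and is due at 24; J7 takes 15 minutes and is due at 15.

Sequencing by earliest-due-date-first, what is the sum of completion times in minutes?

EDD (increasing due date): J7 J6 J1 J4 J2 J3 J5.
J7: 0→15
J6: 15→18
J1: 18→31
J4: 31→36
J2: 36→54
J3: 54→71
J5: 71→85
Sum = 15+18+31+36+54+71+85 = 310.

310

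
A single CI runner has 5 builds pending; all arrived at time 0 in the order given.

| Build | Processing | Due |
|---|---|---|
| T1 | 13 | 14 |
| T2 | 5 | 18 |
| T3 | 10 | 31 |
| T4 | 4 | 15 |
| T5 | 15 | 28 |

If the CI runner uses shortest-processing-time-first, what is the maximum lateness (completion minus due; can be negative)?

SPT (increasing processing time): T4 T2 T3 T1 T5.
T4: 0→4, due 15, lateness -11
T2: 4→9, due 18, lateness -9
T3: 9→19, due 31, lateness -12
T1: 19→32, due 14, lateness 18
T5: 32→47, due 28, lateness 19
Maximum = 19.

19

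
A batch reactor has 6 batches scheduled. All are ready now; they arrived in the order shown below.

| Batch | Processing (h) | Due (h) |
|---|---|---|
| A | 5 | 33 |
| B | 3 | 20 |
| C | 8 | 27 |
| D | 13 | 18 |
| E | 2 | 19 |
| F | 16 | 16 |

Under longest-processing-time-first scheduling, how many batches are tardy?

5

LPT (decreasing processing time): F D C A B E.
F: 0→16, due 16, tardiness 0
D: 16→29, due 18, tardiness 11
C: 29→37, due 27, tardiness 10
A: 37→42, due 33, tardiness 9
B: 42→45, due 20, tardiness 25
E: 45→47, due 19, tardiness 28
Late batches: 5.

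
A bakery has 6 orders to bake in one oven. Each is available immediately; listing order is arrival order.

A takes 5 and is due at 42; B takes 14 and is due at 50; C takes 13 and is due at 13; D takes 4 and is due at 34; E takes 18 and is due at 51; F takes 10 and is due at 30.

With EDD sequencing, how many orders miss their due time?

EDD (increasing due date): C F D A B E.
C: 0→13, due 13, tardiness 0
F: 13→23, due 30, tardiness 0
D: 23→27, due 34, tardiness 0
A: 27→32, due 42, tardiness 0
B: 32→46, due 50, tardiness 0
E: 46→64, due 51, tardiness 13
Late orders: 1.

1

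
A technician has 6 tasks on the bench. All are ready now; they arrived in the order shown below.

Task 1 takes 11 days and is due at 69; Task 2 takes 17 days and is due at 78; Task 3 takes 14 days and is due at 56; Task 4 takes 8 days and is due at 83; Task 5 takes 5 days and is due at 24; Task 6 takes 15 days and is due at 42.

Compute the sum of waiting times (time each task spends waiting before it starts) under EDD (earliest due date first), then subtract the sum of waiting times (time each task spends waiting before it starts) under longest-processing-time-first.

-51

EDD (increasing due date): Task 5 Task 6 Task 3 Task 1 Task 2 Task 4.
Task 5: waits 0, runs 0→5
Task 6: waits 5, runs 5→20
Task 3: waits 20, runs 20→34
Task 1: waits 34, runs 34→45
Task 2: waits 45, runs 45→62
Task 4: waits 62, runs 62→70
Sum = 0+5+20+34+45+62 = 166.
LPT (decreasing processing time): Task 2 Task 6 Task 3 Task 1 Task 4 Task 5.
Task 2: waits 0, runs 0→17
Task 6: waits 17, runs 17→32
Task 3: waits 32, runs 32→46
Task 1: waits 46, runs 46→57
Task 4: waits 57, runs 57→65
Task 5: waits 65, runs 65→70
Sum = 0+17+32+46+57+65 = 217.
Difference = 166 − 217 = -51.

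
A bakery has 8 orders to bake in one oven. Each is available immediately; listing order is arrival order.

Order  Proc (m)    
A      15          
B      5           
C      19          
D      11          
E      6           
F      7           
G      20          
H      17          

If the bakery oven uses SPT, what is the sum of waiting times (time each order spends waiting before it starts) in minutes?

248

SPT (increasing processing time): B E F D A H C G.
B: waits 0, runs 0→5
E: waits 5, runs 5→11
F: waits 11, runs 11→18
D: waits 18, runs 18→29
A: waits 29, runs 29→44
H: waits 44, runs 44→61
C: waits 61, runs 61→80
G: waits 80, runs 80→100
Sum = 0+5+11+18+29+44+61+80 = 248.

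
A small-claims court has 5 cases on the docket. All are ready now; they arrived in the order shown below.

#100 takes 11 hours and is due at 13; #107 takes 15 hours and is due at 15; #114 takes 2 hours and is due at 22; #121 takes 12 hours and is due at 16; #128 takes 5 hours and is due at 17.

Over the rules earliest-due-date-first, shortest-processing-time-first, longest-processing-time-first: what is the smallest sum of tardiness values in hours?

EDD (increasing due date): #100 #107 #121 #128 #114.
#100: 0→11, due 13, tardiness 0
#107: 11→26, due 15, tardiness 11
#121: 26→38, due 16, tardiness 22
#128: 38→43, due 17, tardiness 26
#114: 43→45, due 22, tardiness 23
Sum = 0+11+22+26+23 = 82.
SPT (increasing processing time): #114 #128 #100 #121 #107.
#114: 0→2, due 22, tardiness 0
#128: 2→7, due 17, tardiness 0
#100: 7→18, due 13, tardiness 5
#121: 18→30, due 16, tardiness 14
#107: 30→45, due 15, tardiness 30
Sum = 0+0+5+14+30 = 49.
LPT (decreasing processing time): #107 #121 #100 #128 #114.
#107: 0→15, due 15, tardiness 0
#121: 15→27, due 16, tardiness 11
#100: 27→38, due 13, tardiness 25
#128: 38→43, due 17, tardiness 26
#114: 43→45, due 22, tardiness 23
Sum = 0+11+25+26+23 = 85.
EDD 82, SPT 49, LPT 85 → minimum 49.

49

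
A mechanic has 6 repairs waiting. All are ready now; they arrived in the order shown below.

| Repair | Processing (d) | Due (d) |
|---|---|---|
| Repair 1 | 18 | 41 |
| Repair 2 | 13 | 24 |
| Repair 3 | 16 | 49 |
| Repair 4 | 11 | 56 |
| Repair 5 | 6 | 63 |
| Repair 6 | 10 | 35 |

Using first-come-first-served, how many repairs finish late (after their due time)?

FIFO (arrival order): Repair 1 Repair 2 Repair 3 Repair 4 Repair 5 Repair 6.
Repair 1: 0→18, due 41, tardiness 0
Repair 2: 18→31, due 24, tardiness 7
Repair 3: 31→47, due 49, tardiness 0
Repair 4: 47→58, due 56, tardiness 2
Repair 5: 58→64, due 63, tardiness 1
Repair 6: 64→74, due 35, tardiness 39
Late repairs: 4.

4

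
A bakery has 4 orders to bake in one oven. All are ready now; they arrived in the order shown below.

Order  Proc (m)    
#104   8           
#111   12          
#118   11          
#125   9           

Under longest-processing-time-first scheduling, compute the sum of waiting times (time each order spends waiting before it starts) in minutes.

67

LPT (decreasing processing time): #111 #118 #125 #104.
#111: waits 0, runs 0→12
#118: waits 12, runs 12→23
#125: waits 23, runs 23→32
#104: waits 32, runs 32→40
Sum = 0+12+23+32 = 67.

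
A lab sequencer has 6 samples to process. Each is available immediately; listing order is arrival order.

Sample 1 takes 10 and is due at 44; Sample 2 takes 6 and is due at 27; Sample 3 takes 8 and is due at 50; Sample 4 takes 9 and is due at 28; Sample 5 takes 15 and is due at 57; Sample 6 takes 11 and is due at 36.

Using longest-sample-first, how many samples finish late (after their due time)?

3

LPT (decreasing processing time): Sample 5 Sample 6 Sample 1 Sample 4 Sample 3 Sample 2.
Sample 5: 0→15, due 57, tardiness 0
Sample 6: 15→26, due 36, tardiness 0
Sample 1: 26→36, due 44, tardiness 0
Sample 4: 36→45, due 28, tardiness 17
Sample 3: 45→53, due 50, tardiness 3
Sample 2: 53→59, due 27, tardiness 32
Late samples: 3.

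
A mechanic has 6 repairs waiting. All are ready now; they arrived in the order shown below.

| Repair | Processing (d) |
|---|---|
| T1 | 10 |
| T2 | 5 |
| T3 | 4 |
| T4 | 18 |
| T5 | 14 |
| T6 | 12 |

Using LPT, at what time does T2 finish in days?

59

LPT (decreasing processing time): T4 T5 T6 T1 T2 T3.
T4: 0→18
T5: 18→32
T6: 32→44
T1: 44→54
T2: 54→59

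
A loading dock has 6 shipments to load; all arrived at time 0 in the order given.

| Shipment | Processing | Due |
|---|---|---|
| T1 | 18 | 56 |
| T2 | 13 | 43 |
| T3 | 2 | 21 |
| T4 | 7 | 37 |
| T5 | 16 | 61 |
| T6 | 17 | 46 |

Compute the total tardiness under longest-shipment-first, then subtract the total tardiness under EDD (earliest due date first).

LPT (decreasing processing time): T1 T6 T5 T2 T4 T3.
T1: 0→18, due 56, tardiness 0
T6: 18→35, due 46, tardiness 0
T5: 35→51, due 61, tardiness 0
T2: 51→64, due 43, tardiness 21
T4: 64→71, due 37, tardiness 34
T3: 71→73, due 21, tardiness 52
Sum = 0+0+0+21+34+52 = 107.
EDD (increasing due date): T3 T4 T2 T6 T1 T5.
T3: 0→2, due 21, tardiness 0
T4: 2→9, due 37, tardiness 0
T2: 9→22, due 43, tardiness 0
T6: 22→39, due 46, tardiness 0
T1: 39→57, due 56, tardiness 1
T5: 57→73, due 61, tardiness 12
Sum = 0+0+0+0+1+12 = 13.
Difference = 107 − 13 = 94.

94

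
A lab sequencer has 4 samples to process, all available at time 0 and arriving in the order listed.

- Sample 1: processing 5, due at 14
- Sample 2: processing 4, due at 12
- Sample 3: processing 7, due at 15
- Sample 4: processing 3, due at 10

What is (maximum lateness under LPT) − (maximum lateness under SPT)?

5

LPT (decreasing processing time): Sample 3 Sample 1 Sample 2 Sample 4.
Sample 3: 0→7, due 15, lateness -8
Sample 1: 7→12, due 14, lateness -2
Sample 2: 12→16, due 12, lateness 4
Sample 4: 16→19, due 10, lateness 9
Maximum = 9.
SPT (increasing processing time): Sample 4 Sample 2 Sample 1 Sample 3.
Sample 4: 0→3, due 10, lateness -7
Sample 2: 3→7, due 12, lateness -5
Sample 1: 7→12, due 14, lateness -2
Sample 3: 12→19, due 15, lateness 4
Maximum = 4.
Difference = 9 − 4 = 5.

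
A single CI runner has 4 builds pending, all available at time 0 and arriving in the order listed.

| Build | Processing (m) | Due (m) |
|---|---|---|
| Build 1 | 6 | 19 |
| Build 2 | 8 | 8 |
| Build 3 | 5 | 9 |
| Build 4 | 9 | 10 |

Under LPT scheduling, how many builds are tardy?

3

LPT (decreasing processing time): Build 4 Build 2 Build 1 Build 3.
Build 4: 0→9, due 10, tardiness 0
Build 2: 9→17, due 8, tardiness 9
Build 1: 17→23, due 19, tardiness 4
Build 3: 23→28, due 9, tardiness 19
Late builds: 3.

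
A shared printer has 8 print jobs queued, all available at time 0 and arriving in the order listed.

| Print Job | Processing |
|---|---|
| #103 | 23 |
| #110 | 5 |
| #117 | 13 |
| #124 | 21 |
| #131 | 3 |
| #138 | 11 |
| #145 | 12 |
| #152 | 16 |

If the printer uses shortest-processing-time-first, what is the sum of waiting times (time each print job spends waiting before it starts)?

246

SPT (increasing processing time): #131 #110 #138 #145 #117 #152 #124 #103.
#131: waits 0, runs 0→3
#110: waits 3, runs 3→8
#138: waits 8, runs 8→19
#145: waits 19, runs 19→31
#117: waits 31, runs 31→44
#152: waits 44, runs 44→60
#124: waits 60, runs 60→81
#103: waits 81, runs 81→104
Sum = 0+3+8+19+31+44+60+81 = 246.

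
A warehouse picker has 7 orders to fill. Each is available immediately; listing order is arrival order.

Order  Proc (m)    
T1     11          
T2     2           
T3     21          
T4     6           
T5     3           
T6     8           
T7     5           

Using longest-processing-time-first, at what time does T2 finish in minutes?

LPT (decreasing processing time): T3 T1 T6 T4 T7 T5 T2.
T3: 0→21
T1: 21→32
T6: 32→40
T4: 40→46
T7: 46→51
T5: 51→54
T2: 54→56

56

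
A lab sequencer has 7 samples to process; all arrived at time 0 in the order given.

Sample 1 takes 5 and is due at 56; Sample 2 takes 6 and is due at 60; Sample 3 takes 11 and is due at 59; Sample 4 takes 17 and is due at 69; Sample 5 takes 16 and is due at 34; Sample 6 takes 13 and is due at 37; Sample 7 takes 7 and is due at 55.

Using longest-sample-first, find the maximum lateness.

LPT (decreasing processing time): Sample 4 Sample 5 Sample 6 Sample 3 Sample 7 Sample 2 Sample 1.
Sample 4: 0→17, due 69, lateness -52
Sample 5: 17→33, due 34, lateness -1
Sample 6: 33→46, due 37, lateness 9
Sample 3: 46→57, due 59, lateness -2
Sample 7: 57→64, due 55, lateness 9
Sample 2: 64→70, due 60, lateness 10
Sample 1: 70→75, due 56, lateness 19
Maximum = 19.

19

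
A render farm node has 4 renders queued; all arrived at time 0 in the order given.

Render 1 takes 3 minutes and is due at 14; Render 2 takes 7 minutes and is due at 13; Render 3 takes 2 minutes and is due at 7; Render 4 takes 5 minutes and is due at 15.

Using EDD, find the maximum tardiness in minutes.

2

EDD (increasing due date): Render 3 Render 2 Render 1 Render 4.
Render 3: 0→2, due 7, tardiness 0
Render 2: 2→9, due 13, tardiness 0
Render 1: 9→12, due 14, tardiness 0
Render 4: 12→17, due 15, tardiness 2
Maximum = 2.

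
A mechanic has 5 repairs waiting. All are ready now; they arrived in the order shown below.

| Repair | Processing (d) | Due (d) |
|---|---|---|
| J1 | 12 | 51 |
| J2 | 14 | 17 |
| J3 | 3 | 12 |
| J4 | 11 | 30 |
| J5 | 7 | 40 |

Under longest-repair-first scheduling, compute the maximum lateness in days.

35

LPT (decreasing processing time): J2 J1 J4 J5 J3.
J2: 0→14, due 17, lateness -3
J1: 14→26, due 51, lateness -25
J4: 26→37, due 30, lateness 7
J5: 37→44, due 40, lateness 4
J3: 44→47, due 12, lateness 35
Maximum = 35.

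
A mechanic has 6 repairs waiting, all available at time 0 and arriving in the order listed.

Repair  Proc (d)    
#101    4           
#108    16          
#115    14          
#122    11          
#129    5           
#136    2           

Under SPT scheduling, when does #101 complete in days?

6

SPT (increasing processing time): #136 #101 #129 #122 #115 #108.
#136: 0→2
#101: 2→6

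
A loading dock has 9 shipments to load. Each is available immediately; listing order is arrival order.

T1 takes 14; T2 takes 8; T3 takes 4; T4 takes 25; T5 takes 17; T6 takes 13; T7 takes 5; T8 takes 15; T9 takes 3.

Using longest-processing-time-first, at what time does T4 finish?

LPT (decreasing processing time): T4 T5 T8 T1 T6 T2 T7 T3 T9.
T4: 0→25

25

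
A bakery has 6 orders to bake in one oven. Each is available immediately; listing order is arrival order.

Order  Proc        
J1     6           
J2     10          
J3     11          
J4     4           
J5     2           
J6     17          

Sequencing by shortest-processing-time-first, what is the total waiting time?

75

SPT (increasing processing time): J5 J4 J1 J2 J3 J6.
J5: waits 0, runs 0→2
J4: waits 2, runs 2→6
J1: waits 6, runs 6→12
J2: waits 12, runs 12→22
J3: waits 22, runs 22→33
J6: waits 33, runs 33→50
Sum = 0+2+6+12+22+33 = 75.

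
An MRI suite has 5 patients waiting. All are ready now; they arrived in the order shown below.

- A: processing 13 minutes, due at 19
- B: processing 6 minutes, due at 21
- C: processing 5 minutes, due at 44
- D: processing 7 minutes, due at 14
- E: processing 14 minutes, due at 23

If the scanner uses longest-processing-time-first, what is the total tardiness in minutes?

48

LPT (decreasing processing time): E A D B C.
E: 0→14, due 23, tardiness 0
A: 14→27, due 19, tardiness 8
D: 27→34, due 14, tardiness 20
B: 34→40, due 21, tardiness 19
C: 40→45, due 44, tardiness 1
Sum = 0+8+20+19+1 = 48.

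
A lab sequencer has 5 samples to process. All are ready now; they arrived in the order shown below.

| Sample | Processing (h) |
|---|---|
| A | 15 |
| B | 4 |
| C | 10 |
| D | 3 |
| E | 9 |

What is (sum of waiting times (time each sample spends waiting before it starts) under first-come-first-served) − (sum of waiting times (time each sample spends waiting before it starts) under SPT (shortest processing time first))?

FIFO (arrival order): A B C D E.
A: waits 0, runs 0→15
B: waits 15, runs 15→19
C: waits 19, runs 19→29
D: waits 29, runs 29→32
E: waits 32, runs 32→41
Sum = 0+15+19+29+32 = 95.
SPT (increasing processing time): D B E C A.
D: waits 0, runs 0→3
B: waits 3, runs 3→7
E: waits 7, runs 7→16
C: waits 16, runs 16→26
A: waits 26, runs 26→41
Sum = 0+3+7+16+26 = 52.
Difference = 95 − 52 = 43.

43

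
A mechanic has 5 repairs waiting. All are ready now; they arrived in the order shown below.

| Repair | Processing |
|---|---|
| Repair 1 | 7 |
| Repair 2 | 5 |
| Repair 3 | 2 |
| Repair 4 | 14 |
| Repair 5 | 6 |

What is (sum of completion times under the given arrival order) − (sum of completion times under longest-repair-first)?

-33

FIFO (arrival order): Repair 1 Repair 2 Repair 3 Repair 4 Repair 5.
Repair 1: 0→7
Repair 2: 7→12
Repair 3: 12→14
Repair 4: 14→28
Repair 5: 28→34
Sum = 7+12+14+28+34 = 95.
LPT (decreasing processing time): Repair 4 Repair 1 Repair 5 Repair 2 Repair 3.
Repair 4: 0→14
Repair 1: 14→21
Repair 5: 21→27
Repair 2: 27→32
Repair 3: 32→34
Sum = 14+21+27+32+34 = 128.
Difference = 95 − 128 = -33.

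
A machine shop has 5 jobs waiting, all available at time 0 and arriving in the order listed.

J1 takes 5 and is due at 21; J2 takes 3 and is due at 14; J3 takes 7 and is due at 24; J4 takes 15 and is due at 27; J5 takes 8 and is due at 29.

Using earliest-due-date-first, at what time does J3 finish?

15

EDD (increasing due date): J2 J1 J3 J4 J5.
J2: 0→3
J1: 3→8
J3: 8→15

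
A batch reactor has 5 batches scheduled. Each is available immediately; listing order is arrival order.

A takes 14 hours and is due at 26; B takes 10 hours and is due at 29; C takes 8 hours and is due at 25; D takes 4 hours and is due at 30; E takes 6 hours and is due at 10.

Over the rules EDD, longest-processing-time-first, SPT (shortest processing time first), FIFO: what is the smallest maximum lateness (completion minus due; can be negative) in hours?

12

EDD (increasing due date): E C A B D.
E: 0→6, due 10, lateness -4
C: 6→14, due 25, lateness -11
A: 14→28, due 26, lateness 2
B: 28→38, due 29, lateness 9
D: 38→42, due 30, lateness 12
Maximum = 12.
LPT (decreasing processing time): A B C E D.
A: 0→14, due 26, lateness -12
B: 14→24, due 29, lateness -5
C: 24→32, due 25, lateness 7
E: 32→38, due 10, lateness 28
D: 38→42, due 30, lateness 12
Maximum = 28.
SPT (increasing processing time): D E C B A.
D: 0→4, due 30, lateness -26
E: 4→10, due 10, lateness 0
C: 10→18, due 25, lateness -7
B: 18→28, due 29, lateness -1
A: 28→42, due 26, lateness 16
Maximum = 16.
FIFO (arrival order): A B C D E.
A: 0→14, due 26, lateness -12
B: 14→24, due 29, lateness -5
C: 24→32, due 25, lateness 7
D: 32→36, due 30, lateness 6
E: 36→42, due 10, lateness 32
Maximum = 32.
EDD 12, LPT 28, SPT 16, FIFO 32 → minimum 12.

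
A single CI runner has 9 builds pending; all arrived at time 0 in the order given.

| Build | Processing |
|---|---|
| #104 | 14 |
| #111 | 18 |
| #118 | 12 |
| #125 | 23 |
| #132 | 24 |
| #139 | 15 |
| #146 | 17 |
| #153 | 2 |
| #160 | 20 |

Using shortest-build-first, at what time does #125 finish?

SPT (increasing processing time): #153 #118 #104 #139 #146 #111 #160 #125 #132.
#153: 0→2
#118: 2→14
#104: 14→28
#139: 28→43
#146: 43→60
#111: 60→78
#160: 78→98
#125: 98→121

121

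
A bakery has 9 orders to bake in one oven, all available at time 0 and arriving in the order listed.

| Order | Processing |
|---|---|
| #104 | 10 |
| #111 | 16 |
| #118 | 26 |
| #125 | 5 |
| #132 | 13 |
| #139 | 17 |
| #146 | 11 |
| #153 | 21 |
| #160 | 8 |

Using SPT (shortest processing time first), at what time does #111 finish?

SPT (increasing processing time): #125 #160 #104 #146 #132 #111 #139 #153 #118.
#125: 0→5
#160: 5→13
#104: 13→23
#146: 23→34
#132: 34→47
#111: 47→63

63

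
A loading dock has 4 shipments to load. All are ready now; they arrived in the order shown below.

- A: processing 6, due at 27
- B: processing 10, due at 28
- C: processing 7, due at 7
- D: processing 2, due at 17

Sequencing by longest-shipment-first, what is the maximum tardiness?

LPT (decreasing processing time): B C A D.
B: 0→10, due 28, tardiness 0
C: 10→17, due 7, tardiness 10
A: 17→23, due 27, tardiness 0
D: 23→25, due 17, tardiness 8
Maximum = 10.

10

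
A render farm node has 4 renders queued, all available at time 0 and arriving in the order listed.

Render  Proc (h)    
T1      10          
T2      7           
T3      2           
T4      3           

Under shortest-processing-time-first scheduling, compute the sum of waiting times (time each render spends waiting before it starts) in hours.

SPT (increasing processing time): T3 T4 T2 T1.
T3: waits 0, runs 0→2
T4: waits 2, runs 2→5
T2: waits 5, runs 5→12
T1: waits 12, runs 12→22
Sum = 0+2+5+12 = 19.

19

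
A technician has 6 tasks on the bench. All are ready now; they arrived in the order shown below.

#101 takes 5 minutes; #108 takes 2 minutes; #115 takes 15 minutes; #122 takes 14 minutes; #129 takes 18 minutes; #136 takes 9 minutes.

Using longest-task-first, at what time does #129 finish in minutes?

LPT (decreasing processing time): #129 #115 #122 #136 #101 #108.
#129: 0→18

18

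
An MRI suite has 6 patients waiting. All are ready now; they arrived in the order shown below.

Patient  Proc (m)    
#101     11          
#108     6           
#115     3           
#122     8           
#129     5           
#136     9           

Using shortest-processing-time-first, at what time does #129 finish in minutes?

8

SPT (increasing processing time): #115 #129 #108 #122 #136 #101.
#115: 0→3
#129: 3→8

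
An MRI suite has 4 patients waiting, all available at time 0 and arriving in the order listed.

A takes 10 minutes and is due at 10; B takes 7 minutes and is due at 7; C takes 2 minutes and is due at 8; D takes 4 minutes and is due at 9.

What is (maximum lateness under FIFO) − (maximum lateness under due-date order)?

1

FIFO (arrival order): A B C D.
A: 0→10, due 10, lateness 0
B: 10→17, due 7, lateness 10
C: 17→19, due 8, lateness 11
D: 19→23, due 9, lateness 14
Maximum = 14.
EDD (increasing due date): B C D A.
B: 0→7, due 7, lateness 0
C: 7→9, due 8, lateness 1
D: 9→13, due 9, lateness 4
A: 13→23, due 10, lateness 13
Maximum = 13.
Difference = 14 − 13 = 1.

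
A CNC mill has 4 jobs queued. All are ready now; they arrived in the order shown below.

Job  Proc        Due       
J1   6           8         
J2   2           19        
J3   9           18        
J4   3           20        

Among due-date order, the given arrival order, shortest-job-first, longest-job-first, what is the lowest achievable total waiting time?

18

EDD (increasing due date): J1 J3 J2 J4.
J1: waits 0, runs 0→6
J3: waits 6, runs 6→15
J2: waits 15, runs 15→17
J4: waits 17, runs 17→20
Sum = 0+6+15+17 = 38.
FIFO (arrival order): J1 J2 J3 J4.
J1: waits 0, runs 0→6
J2: waits 6, runs 6→8
J3: waits 8, runs 8→17
J4: waits 17, runs 17→20
Sum = 0+6+8+17 = 31.
SPT (increasing processing time): J2 J4 J1 J3.
J2: waits 0, runs 0→2
J4: waits 2, runs 2→5
J1: waits 5, runs 5→11
J3: waits 11, runs 11→20
Sum = 0+2+5+11 = 18.
LPT (decreasing processing time): J3 J1 J4 J2.
J3: waits 0, runs 0→9
J1: waits 9, runs 9→15
J4: waits 15, runs 15→18
J2: waits 18, runs 18→20
Sum = 0+9+15+18 = 42.
EDD 38, FIFO 31, SPT 18, LPT 42 → minimum 18.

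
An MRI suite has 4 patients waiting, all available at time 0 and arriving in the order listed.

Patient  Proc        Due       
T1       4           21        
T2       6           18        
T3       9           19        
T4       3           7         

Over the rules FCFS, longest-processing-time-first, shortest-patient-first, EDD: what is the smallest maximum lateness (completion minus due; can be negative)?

FIFO (arrival order): T1 T2 T3 T4.
T1: 0→4, due 21, lateness -17
T2: 4→10, due 18, lateness -8
T3: 10→19, due 19, lateness 0
T4: 19→22, due 7, lateness 15
Maximum = 15.
LPT (decreasing processing time): T3 T2 T1 T4.
T3: 0→9, due 19, lateness -10
T2: 9→15, due 18, lateness -3
T1: 15→19, due 21, lateness -2
T4: 19→22, due 7, lateness 15
Maximum = 15.
SPT (increasing processing time): T4 T1 T2 T3.
T4: 0→3, due 7, lateness -4
T1: 3→7, due 21, lateness -14
T2: 7→13, due 18, lateness -5
T3: 13→22, due 19, lateness 3
Maximum = 3.
EDD (increasing due date): T4 T2 T3 T1.
T4: 0→3, due 7, lateness -4
T2: 3→9, due 18, lateness -9
T3: 9→18, due 19, lateness -1
T1: 18→22, due 21, lateness 1
Maximum = 1.
FIFO 15, LPT 15, SPT 3, EDD 1 → minimum 1.

1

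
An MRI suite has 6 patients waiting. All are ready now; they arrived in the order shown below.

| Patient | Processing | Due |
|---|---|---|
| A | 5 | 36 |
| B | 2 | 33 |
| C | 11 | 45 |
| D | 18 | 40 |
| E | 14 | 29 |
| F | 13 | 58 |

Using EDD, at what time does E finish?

14

EDD (increasing due date): E B A D C F.
E: 0→14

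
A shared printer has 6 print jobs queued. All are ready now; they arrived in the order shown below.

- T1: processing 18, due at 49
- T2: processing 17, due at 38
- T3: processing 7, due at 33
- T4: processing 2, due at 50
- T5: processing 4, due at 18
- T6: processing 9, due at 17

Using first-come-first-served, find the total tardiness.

79

FIFO (arrival order): T1 T2 T3 T4 T5 T6.
T1: 0→18, due 49, tardiness 0
T2: 18→35, due 38, tardiness 0
T3: 35→42, due 33, tardiness 9
T4: 42→44, due 50, tardiness 0
T5: 44→48, due 18, tardiness 30
T6: 48→57, due 17, tardiness 40
Sum = 0+0+9+0+30+40 = 79.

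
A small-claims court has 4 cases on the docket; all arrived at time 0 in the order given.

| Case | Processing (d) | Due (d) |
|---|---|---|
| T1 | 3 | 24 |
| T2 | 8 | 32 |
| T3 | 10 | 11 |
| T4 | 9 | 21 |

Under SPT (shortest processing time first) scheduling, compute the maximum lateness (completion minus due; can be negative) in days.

19

SPT (increasing processing time): T1 T2 T4 T3.
T1: 0→3, due 24, lateness -21
T2: 3→11, due 32, lateness -21
T4: 11→20, due 21, lateness -1
T3: 20→30, due 11, lateness 19
Maximum = 19.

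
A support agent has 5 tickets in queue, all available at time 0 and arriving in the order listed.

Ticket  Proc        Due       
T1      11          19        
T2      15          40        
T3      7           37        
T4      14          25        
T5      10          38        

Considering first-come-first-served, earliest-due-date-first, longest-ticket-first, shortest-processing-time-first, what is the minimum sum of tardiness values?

FIFO (arrival order): T1 T2 T3 T4 T5.
T1: 0→11, due 19, tardiness 0
T2: 11→26, due 40, tardiness 0
T3: 26→33, due 37, tardiness 0
T4: 33→47, due 25, tardiness 22
T5: 47→57, due 38, tardiness 19
Sum = 0+0+0+22+19 = 41.
EDD (increasing due date): T1 T4 T3 T5 T2.
T1: 0→11, due 19, tardiness 0
T4: 11→25, due 25, tardiness 0
T3: 25→32, due 37, tardiness 0
T5: 32→42, due 38, tardiness 4
T2: 42→57, due 40, tardiness 17
Sum = 0+0+0+4+17 = 21.
LPT (decreasing processing time): T2 T4 T1 T5 T3.
T2: 0→15, due 40, tardiness 0
T4: 15→29, due 25, tardiness 4
T1: 29→40, due 19, tardiness 21
T5: 40→50, due 38, tardiness 12
T3: 50→57, due 37, tardiness 20
Sum = 0+4+21+12+20 = 57.
SPT (increasing processing time): T3 T5 T1 T4 T2.
T3: 0→7, due 37, tardiness 0
T5: 7→17, due 38, tardiness 0
T1: 17→28, due 19, tardiness 9
T4: 28→42, due 25, tardiness 17
T2: 42→57, due 40, tardiness 17
Sum = 0+0+9+17+17 = 43.
FIFO 41, EDD 21, LPT 57, SPT 43 → minimum 21.

21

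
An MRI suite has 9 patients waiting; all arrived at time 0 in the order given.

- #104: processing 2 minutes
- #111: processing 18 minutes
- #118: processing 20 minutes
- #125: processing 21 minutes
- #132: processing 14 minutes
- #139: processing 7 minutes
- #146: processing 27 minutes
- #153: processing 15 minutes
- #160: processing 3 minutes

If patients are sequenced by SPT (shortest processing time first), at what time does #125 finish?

100

SPT (increasing processing time): #104 #160 #139 #132 #153 #111 #118 #125 #146.
#104: 0→2
#160: 2→5
#139: 5→12
#132: 12→26
#153: 26→41
#111: 41→59
#118: 59→79
#125: 79→100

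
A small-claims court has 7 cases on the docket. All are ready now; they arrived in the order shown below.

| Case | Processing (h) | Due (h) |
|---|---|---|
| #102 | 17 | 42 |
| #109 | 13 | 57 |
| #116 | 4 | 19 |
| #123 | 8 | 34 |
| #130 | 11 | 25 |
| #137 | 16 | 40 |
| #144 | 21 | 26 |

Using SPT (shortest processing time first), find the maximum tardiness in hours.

SPT (increasing processing time): #116 #123 #130 #109 #137 #102 #144.
#116: 0→4, due 19, tardiness 0
#123: 4→12, due 34, tardiness 0
#130: 12→23, due 25, tardiness 0
#109: 23→36, due 57, tardiness 0
#137: 36→52, due 40, tardiness 12
#102: 52→69, due 42, tardiness 27
#144: 69→90, due 26, tardiness 64
Maximum = 64.

64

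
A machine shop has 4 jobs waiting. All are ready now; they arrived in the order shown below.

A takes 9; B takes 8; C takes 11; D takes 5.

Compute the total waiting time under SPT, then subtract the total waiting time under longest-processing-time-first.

SPT (increasing processing time): D B A C.
D: waits 0, runs 0→5
B: waits 5, runs 5→13
A: waits 13, runs 13→22
C: waits 22, runs 22→33
Sum = 0+5+13+22 = 40.
LPT (decreasing processing time): C A B D.
C: waits 0, runs 0→11
A: waits 11, runs 11→20
B: waits 20, runs 20→28
D: waits 28, runs 28→33
Sum = 0+11+20+28 = 59.
Difference = 40 − 59 = -19.

-19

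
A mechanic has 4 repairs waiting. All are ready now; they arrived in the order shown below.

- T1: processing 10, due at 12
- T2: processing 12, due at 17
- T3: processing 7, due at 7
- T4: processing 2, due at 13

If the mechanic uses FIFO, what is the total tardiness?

FIFO (arrival order): T1 T2 T3 T4.
T1: 0→10, due 12, tardiness 0
T2: 10→22, due 17, tardiness 5
T3: 22→29, due 7, tardiness 22
T4: 29→31, due 13, tardiness 18
Sum = 0+5+22+18 = 45.

45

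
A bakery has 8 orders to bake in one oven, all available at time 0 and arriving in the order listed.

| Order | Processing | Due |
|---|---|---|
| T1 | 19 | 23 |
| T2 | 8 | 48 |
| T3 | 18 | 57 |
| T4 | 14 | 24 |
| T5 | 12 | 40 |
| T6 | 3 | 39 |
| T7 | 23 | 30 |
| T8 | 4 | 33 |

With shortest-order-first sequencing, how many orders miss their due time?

4

SPT (increasing processing time): T6 T8 T2 T5 T4 T3 T1 T7.
T6: 0→3, due 39, tardiness 0
T8: 3→7, due 33, tardiness 0
T2: 7→15, due 48, tardiness 0
T5: 15→27, due 40, tardiness 0
T4: 27→41, due 24, tardiness 17
T3: 41→59, due 57, tardiness 2
T1: 59→78, due 23, tardiness 55
T7: 78→101, due 30, tardiness 71
Late orders: 4.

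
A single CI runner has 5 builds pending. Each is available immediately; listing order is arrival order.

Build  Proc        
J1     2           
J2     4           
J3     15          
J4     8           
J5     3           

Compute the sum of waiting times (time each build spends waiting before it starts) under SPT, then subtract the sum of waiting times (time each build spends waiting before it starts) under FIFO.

SPT (increasing processing time): J1 J5 J2 J4 J3.
J1: waits 0, runs 0→2
J5: waits 2, runs 2→5
J2: waits 5, runs 5→9
J4: waits 9, runs 9→17
J3: waits 17, runs 17→32
Sum = 0+2+5+9+17 = 33.
FIFO (arrival order): J1 J2 J3 J4 J5.
J1: waits 0, runs 0→2
J2: waits 2, runs 2→6
J3: waits 6, runs 6→21
J4: waits 21, runs 21→29
J5: waits 29, runs 29→32
Sum = 0+2+6+21+29 = 58.
Difference = 33 − 58 = -25.

-25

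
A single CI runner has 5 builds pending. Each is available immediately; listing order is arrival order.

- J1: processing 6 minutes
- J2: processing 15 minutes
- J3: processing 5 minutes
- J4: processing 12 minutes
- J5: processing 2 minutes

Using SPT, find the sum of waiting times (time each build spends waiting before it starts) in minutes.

SPT (increasing processing time): J5 J3 J1 J4 J2.
J5: waits 0, runs 0→2
J3: waits 2, runs 2→7
J1: waits 7, runs 7→13
J4: waits 13, runs 13→25
J2: waits 25, runs 25→40
Sum = 0+2+7+13+25 = 47.

47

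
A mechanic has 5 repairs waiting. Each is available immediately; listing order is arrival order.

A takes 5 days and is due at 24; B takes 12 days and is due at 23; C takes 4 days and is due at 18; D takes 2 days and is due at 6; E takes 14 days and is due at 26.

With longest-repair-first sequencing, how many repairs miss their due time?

LPT (decreasing processing time): E B A C D.
E: 0→14, due 26, tardiness 0
B: 14→26, due 23, tardiness 3
A: 26→31, due 24, tardiness 7
C: 31→35, due 18, tardiness 17
D: 35→37, due 6, tardiness 31
Late repairs: 4.

4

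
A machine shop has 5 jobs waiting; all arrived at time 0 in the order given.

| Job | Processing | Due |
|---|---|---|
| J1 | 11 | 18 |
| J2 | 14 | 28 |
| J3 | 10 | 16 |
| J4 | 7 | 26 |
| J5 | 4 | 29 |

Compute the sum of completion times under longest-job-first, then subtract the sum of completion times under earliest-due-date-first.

LPT (decreasing processing time): J2 J1 J3 J4 J5.
J2: 0→14
J1: 14→25
J3: 25→35
J4: 35→42
J5: 42→46
Sum = 14+25+35+42+46 = 162.
EDD (increasing due date): J3 J1 J4 J2 J5.
J3: 0→10
J1: 10→21
J4: 21→28
J2: 28→42
J5: 42→46
Sum = 10+21+28+42+46 = 147.
Difference = 162 − 147 = 15.

15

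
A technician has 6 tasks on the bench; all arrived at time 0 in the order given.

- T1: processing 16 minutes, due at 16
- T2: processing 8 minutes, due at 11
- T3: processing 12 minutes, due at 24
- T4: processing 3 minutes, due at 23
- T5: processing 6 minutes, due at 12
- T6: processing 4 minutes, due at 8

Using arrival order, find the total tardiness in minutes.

FIFO (arrival order): T1 T2 T3 T4 T5 T6.
T1: 0→16, due 16, tardiness 0
T2: 16→24, due 11, tardiness 13
T3: 24→36, due 24, tardiness 12
T4: 36→39, due 23, tardiness 16
T5: 39→45, due 12, tardiness 33
T6: 45→49, due 8, tardiness 41
Sum = 0+13+12+16+33+41 = 115.

115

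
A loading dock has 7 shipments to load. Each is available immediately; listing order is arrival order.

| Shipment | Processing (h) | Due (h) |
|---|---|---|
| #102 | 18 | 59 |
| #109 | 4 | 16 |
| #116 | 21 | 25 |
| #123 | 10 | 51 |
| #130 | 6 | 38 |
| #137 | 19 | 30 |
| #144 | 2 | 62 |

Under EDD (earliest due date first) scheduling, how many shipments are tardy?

5

EDD (increasing due date): #109 #116 #137 #130 #123 #102 #144.
#109: 0→4, due 16, tardiness 0
#116: 4→25, due 25, tardiness 0
#137: 25→44, due 30, tardiness 14
#130: 44→50, due 38, tardiness 12
#123: 50→60, due 51, tardiness 9
#102: 60→78, due 59, tardiness 19
#144: 78→80, due 62, tardiness 18
Late shipments: 5.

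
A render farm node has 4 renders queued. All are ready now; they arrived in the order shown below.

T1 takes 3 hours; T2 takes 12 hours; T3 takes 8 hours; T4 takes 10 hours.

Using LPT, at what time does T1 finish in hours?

LPT (decreasing processing time): T2 T4 T3 T1.
T2: 0→12
T4: 12→22
T3: 22→30
T1: 30→33

33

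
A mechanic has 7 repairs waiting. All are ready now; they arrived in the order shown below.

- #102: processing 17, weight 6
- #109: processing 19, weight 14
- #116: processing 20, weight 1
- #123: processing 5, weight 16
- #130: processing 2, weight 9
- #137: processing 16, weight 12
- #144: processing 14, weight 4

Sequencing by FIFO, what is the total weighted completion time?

3525

FIFO (arrival order): #102 #109 #116 #123 #130 #137 #144.
#102: finishes 17, weight 6, w·C = 102
#109: finishes 36, weight 14, w·C = 504
#116: finishes 56, weight 1, w·C = 56
#123: finishes 61, weight 16, w·C = 976
#130: finishes 63, weight 9, w·C = 567
#137: finishes 79, weight 12, w·C = 948
#144: finishes 93, weight 4, w·C = 372
Sum = 102+504+56+976+567+948+372 = 3525.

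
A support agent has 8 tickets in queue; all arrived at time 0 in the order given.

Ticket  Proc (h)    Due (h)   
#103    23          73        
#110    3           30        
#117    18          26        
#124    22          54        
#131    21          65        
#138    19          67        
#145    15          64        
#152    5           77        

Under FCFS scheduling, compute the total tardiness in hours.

197

FIFO (arrival order): #103 #110 #117 #124 #131 #138 #145 #152.
#103: 0→23, due 73, tardiness 0
#110: 23→26, due 30, tardiness 0
#117: 26→44, due 26, tardiness 18
#124: 44→66, due 54, tardiness 12
#131: 66→87, due 65, tardiness 22
#138: 87→106, due 67, tardiness 39
#145: 106→121, due 64, tardiness 57
#152: 121→126, due 77, tardiness 49
Sum = 0+0+18+12+22+39+57+49 = 197.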